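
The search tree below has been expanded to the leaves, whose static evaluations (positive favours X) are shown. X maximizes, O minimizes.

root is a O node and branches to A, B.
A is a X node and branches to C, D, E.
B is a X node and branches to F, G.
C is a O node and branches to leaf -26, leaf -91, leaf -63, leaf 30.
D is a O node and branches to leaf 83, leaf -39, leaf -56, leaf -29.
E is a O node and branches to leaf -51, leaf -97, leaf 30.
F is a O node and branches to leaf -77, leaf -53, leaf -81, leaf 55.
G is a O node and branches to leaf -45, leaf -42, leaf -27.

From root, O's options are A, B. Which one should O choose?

A

C (O): min(-26, -91, -63, 30) = -91
D (O): min(83, -39, -56, -29) = -56
E (O): min(-51, -97, 30) = -97
A (X): max(-91, -56, -97) = -56
F (O): min(-77, -53, -81, 55) = -81
G (O): min(-45, -42, -27) = -45
B (X): max(-81, -45) = -45
root (O): min(-56, -45) = -56
O at root wants the lowest of {A=-56, B=-45}, so chooses A.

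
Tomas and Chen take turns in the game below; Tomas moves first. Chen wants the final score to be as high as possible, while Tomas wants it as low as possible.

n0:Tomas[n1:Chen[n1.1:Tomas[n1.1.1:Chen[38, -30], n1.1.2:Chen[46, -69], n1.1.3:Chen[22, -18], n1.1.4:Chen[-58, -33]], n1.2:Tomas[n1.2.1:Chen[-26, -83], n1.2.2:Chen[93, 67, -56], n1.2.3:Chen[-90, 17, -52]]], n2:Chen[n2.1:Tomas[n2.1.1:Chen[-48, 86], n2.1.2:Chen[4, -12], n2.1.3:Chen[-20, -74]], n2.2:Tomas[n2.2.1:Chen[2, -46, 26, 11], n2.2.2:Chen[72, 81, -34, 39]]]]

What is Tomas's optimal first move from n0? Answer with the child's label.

n1

n1.1.1 (Chen): max(38, -30) = 38
n1.1.2 (Chen): max(46, -69) = 46
n1.1.3 (Chen): max(22, -18) = 22
n1.1.4 (Chen): max(-58, -33) = -33
n1.1 (Tomas): min(38, 46, 22, -33) = -33
n1.2.1 (Chen): max(-26, -83) = -26
n1.2.2 (Chen): max(93, 67, -56) = 93
n1.2.3 (Chen): max(-90, 17, -52) = 17
n1.2 (Tomas): min(-26, 93, 17) = -26
n1 (Chen): max(-33, -26) = -26
n2.1.1 (Chen): max(-48, 86) = 86
n2.1.2 (Chen): max(4, -12) = 4
n2.1.3 (Chen): max(-20, -74) = -20
n2.1 (Tomas): min(86, 4, -20) = -20
n2.2.1 (Chen): max(2, -46, 26, 11) = 26
n2.2.2 (Chen): max(72, 81, -34, 39) = 81
n2.2 (Tomas): min(26, 81) = 26
n2 (Chen): max(-20, 26) = 26
n0 (Tomas): min(-26, 26) = -26
Tomas at n0 wants the lowest of {n1=-26, n2=26}, so chooses n1.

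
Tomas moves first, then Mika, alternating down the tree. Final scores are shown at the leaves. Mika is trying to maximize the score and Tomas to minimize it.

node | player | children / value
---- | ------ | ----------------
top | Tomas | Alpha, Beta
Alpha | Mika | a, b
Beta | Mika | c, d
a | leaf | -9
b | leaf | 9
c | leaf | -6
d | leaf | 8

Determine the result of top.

8

Alpha (Mika): max(-9, 9) = 9
Beta (Mika): max(-6, 8) = 8
top (Tomas): min(9, 8) = 8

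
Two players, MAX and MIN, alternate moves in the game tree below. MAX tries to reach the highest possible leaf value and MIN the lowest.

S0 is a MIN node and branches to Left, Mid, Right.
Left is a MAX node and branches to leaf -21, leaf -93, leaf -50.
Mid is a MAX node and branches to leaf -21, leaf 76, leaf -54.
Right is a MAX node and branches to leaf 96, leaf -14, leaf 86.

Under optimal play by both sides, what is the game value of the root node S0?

Left (MAX): max(-21, -93, -50) = -21
Mid (MAX): max(-21, 76, -54) = 76
Right (MAX): max(96, -14, 86) = 96
S0 (MIN): min(-21, 76, 96) = -21

-21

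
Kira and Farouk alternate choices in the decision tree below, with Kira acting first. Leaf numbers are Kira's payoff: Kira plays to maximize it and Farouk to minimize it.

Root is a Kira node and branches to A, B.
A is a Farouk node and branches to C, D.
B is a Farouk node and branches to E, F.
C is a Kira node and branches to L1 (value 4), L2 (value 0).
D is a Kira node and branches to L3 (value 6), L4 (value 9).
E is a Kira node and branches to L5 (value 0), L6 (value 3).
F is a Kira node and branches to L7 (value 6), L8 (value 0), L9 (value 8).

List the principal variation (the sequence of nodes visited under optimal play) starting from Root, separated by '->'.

Root -> A -> C -> L1

C (Kira): max(4, 0) = 4
D (Kira): max(6, 9) = 9
A (Farouk): min(4, 9) = 4
E (Kira): max(0, 3) = 3
F (Kira): max(6, 0, 8) = 8
B (Farouk): min(3, 8) = 3
Root (Kira): max(4, 3) = 4
At Root, Kira picks A (highest: 4).
At A, Farouk picks C (lowest: 4).
At C, Kira picks L1 (highest: 4).
Terminal value 4.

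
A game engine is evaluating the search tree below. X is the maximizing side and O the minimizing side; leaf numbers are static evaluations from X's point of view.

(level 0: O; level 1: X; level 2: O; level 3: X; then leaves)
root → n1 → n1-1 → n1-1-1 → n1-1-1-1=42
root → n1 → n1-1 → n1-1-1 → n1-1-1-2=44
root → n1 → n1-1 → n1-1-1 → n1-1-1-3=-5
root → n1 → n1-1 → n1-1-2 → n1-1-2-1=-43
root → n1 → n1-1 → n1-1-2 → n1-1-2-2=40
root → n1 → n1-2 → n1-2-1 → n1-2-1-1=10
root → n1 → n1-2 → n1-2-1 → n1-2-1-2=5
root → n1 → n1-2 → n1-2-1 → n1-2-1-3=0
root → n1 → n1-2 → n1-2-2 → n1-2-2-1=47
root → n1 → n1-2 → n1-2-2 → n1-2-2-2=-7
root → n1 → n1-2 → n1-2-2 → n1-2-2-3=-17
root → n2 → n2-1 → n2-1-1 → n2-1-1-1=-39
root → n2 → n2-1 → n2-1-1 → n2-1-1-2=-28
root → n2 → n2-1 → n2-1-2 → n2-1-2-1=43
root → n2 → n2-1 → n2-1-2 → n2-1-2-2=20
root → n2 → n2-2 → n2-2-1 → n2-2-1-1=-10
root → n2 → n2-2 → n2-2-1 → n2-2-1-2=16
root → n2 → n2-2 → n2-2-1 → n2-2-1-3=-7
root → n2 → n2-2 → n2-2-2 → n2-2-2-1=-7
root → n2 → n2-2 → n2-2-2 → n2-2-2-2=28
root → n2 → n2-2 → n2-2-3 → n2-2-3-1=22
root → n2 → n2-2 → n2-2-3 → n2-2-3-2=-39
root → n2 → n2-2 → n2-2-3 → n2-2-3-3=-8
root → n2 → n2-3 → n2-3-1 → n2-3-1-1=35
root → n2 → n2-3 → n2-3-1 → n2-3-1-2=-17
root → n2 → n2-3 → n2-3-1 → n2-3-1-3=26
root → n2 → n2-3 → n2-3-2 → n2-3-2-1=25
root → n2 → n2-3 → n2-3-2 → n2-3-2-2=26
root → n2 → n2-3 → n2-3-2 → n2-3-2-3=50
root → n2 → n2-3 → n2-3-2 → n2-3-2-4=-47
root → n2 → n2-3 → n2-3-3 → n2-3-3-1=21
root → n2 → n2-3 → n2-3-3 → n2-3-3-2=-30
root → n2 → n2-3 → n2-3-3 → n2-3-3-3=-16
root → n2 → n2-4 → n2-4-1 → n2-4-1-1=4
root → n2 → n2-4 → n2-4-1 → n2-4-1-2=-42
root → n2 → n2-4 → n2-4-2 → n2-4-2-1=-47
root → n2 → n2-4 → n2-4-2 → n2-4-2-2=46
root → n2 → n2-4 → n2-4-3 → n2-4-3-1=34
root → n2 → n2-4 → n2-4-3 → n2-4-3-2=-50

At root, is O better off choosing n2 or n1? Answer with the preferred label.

n2

n2-1-1 (X): max(-39, -28) = -28
n2-1-2 (X): max(43, 20) = 43
n2-1 (O): min(-28, 43) = -28
n2-2-1 (X): max(-10, 16, -7) = 16
n2-2-2 (X): max(-7, 28) = 28
n2-2-3 (X): max(22, -39, -8) = 22
n2-2 (O): min(16, 28, 22) = 16
n2-3-1 (X): max(35, -17, 26) = 35
n2-3-2 (X): max(25, 26, 50, -47) = 50
n2-3-3 (X): max(21, -30, -16) = 21
n2-3 (O): min(35, 50, 21) = 21
n2-4-1 (X): max(4, -42) = 4
n2-4-2 (X): max(-47, 46) = 46
n2-4-3 (X): max(34, -50) = 34
n2-4 (O): min(4, 46, 34) = 4
n2 (X): max(-28, 16, 21, 4) = 21
n1-1-1 (X): max(42, 44, -5) = 44
n1-1-2 (X): max(-43, 40) = 40
n1-1 (O): min(44, 40) = 40
n1-2-1 (X): max(10, 5, 0) = 10
n1-2-2 (X): max(47, -7, -17) = 47
n1-2 (O): min(10, 47) = 10
n1 (X): max(40, 10) = 40
O prefers the lower value; n2=21, n1=40. n2 is better since 21 < 40.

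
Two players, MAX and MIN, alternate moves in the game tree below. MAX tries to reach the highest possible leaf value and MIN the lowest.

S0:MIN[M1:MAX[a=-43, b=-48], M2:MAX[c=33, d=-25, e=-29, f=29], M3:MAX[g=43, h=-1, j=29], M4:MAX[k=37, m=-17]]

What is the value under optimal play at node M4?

37

M4 (MAX): max(37, -17) = 37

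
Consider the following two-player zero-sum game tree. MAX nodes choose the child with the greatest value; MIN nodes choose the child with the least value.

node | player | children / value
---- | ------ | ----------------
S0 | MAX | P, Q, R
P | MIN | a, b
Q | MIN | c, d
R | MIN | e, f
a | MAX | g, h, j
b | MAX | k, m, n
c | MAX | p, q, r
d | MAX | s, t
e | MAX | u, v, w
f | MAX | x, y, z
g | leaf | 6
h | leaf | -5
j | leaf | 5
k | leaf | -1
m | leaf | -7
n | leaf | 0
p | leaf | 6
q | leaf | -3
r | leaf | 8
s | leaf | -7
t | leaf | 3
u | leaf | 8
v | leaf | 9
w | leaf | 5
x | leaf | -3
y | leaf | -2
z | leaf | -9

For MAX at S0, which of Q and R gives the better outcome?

Q

c (MAX): max(6, -3, 8) = 8
d (MAX): max(-7, 3) = 3
Q (MIN): min(8, 3) = 3
e (MAX): max(8, 9, 5) = 9
f (MAX): max(-3, -2, -9) = -2
R (MIN): min(9, -2) = -2
MAX prefers the higher value; Q=3, R=-2. Q is better since 3 > -2.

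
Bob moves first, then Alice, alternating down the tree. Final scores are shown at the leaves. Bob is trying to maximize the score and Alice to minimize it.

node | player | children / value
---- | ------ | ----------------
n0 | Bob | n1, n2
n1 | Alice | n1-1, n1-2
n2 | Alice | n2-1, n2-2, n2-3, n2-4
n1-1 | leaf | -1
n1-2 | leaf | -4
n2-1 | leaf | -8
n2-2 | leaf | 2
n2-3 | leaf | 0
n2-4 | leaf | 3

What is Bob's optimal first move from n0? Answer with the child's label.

n1

n1 (Alice): min(-1, -4) = -4
n2 (Alice): min(-8, 2, 0, 3) = -8
n0 (Bob): max(-4, -8) = -4
Bob at n0 wants the highest of {n1=-4, n2=-8}, so chooses n1.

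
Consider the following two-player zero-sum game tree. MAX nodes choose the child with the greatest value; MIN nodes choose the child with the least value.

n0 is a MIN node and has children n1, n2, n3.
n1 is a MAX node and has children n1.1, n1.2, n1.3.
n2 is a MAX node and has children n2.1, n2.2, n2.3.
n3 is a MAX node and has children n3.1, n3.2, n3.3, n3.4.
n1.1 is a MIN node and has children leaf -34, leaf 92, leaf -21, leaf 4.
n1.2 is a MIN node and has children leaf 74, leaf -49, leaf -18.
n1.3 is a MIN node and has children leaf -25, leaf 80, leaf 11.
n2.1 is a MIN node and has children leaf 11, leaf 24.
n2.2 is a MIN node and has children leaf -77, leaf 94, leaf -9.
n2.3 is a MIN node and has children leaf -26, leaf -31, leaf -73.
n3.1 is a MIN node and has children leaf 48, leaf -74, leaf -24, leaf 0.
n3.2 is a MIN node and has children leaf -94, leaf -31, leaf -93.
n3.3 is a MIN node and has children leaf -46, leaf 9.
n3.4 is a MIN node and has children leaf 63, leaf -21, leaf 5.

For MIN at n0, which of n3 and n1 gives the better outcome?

n1

n3.1 (MIN): min(48, -74, -24, 0) = -74
n3.2 (MIN): min(-94, -31, -93) = -94
n3.3 (MIN): min(-46, 9) = -46
n3.4 (MIN): min(63, -21, 5) = -21
n3 (MAX): max(-74, -94, -46, -21) = -21
n1.1 (MIN): min(-34, 92, -21, 4) = -34
n1.2 (MIN): min(74, -49, -18) = -49
n1.3 (MIN): min(-25, 80, 11) = -25
n1 (MAX): max(-34, -49, -25) = -25
MIN prefers the lower value; n3=-21, n1=-25. n1 is better since -25 < -21.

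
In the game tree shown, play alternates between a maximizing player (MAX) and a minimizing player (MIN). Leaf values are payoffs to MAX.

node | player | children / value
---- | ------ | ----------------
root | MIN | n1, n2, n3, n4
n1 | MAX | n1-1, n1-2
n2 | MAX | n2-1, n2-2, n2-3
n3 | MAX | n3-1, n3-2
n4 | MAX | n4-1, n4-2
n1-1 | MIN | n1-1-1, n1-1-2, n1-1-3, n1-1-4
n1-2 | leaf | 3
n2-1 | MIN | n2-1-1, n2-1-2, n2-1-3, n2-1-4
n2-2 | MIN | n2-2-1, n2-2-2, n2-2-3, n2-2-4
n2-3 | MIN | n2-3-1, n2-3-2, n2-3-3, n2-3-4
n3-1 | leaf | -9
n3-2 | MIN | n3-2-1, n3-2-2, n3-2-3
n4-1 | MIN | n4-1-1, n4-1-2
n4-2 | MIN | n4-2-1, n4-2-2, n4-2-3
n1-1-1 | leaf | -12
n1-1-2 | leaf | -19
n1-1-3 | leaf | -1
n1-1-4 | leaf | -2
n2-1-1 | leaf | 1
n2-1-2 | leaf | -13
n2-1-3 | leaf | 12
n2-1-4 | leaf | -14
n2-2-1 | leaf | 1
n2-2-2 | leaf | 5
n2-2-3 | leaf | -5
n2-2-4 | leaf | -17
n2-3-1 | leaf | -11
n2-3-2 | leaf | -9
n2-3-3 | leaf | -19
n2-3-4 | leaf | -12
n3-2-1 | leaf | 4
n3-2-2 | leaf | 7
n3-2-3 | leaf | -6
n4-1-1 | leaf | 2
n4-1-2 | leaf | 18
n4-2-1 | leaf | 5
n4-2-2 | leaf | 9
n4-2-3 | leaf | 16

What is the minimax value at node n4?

n4-1 (MIN): min(2, 18) = 2
n4-2 (MIN): min(5, 9, 16) = 5
n4 (MAX): max(2, 5) = 5

5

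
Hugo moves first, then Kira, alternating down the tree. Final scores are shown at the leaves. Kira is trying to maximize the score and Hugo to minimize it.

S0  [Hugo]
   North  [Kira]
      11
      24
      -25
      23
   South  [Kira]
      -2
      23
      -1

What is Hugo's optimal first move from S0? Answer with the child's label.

North (Kira): max(11, 24, -25, 23) = 24
South (Kira): max(-2, 23, -1) = 23
S0 (Hugo): min(24, 23) = 23
Hugo at S0 wants the lowest of {North=24, South=23}, so chooses South.

South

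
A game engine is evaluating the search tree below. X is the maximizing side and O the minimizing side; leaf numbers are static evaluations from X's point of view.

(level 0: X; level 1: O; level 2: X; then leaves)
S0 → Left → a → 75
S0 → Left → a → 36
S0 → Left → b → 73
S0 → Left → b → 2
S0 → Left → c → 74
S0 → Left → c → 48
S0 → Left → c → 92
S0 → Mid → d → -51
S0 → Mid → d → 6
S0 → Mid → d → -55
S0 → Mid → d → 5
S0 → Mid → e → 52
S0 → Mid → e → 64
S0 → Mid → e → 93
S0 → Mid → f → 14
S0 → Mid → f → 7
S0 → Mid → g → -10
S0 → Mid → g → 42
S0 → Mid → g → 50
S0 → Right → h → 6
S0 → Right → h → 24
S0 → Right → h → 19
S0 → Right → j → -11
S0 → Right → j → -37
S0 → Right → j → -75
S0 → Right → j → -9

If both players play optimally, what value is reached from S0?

73

a (X): max(75, 36) = 75
b (X): max(73, 2) = 73
c (X): max(74, 48, 92) = 92
Left (O): min(75, 73, 92) = 73
d (X): max(-51, 6, -55, 5) = 6
e (X): max(52, 64, 93) = 93
f (X): max(14, 7) = 14
g (X): max(-10, 42, 50) = 50
Mid (O): min(6, 93, 14, 50) = 6
h (X): max(6, 24, 19) = 24
j (X): max(-11, -37, -75, -9) = -9
Right (O): min(24, -9) = -9
S0 (X): max(73, 6, -9) = 73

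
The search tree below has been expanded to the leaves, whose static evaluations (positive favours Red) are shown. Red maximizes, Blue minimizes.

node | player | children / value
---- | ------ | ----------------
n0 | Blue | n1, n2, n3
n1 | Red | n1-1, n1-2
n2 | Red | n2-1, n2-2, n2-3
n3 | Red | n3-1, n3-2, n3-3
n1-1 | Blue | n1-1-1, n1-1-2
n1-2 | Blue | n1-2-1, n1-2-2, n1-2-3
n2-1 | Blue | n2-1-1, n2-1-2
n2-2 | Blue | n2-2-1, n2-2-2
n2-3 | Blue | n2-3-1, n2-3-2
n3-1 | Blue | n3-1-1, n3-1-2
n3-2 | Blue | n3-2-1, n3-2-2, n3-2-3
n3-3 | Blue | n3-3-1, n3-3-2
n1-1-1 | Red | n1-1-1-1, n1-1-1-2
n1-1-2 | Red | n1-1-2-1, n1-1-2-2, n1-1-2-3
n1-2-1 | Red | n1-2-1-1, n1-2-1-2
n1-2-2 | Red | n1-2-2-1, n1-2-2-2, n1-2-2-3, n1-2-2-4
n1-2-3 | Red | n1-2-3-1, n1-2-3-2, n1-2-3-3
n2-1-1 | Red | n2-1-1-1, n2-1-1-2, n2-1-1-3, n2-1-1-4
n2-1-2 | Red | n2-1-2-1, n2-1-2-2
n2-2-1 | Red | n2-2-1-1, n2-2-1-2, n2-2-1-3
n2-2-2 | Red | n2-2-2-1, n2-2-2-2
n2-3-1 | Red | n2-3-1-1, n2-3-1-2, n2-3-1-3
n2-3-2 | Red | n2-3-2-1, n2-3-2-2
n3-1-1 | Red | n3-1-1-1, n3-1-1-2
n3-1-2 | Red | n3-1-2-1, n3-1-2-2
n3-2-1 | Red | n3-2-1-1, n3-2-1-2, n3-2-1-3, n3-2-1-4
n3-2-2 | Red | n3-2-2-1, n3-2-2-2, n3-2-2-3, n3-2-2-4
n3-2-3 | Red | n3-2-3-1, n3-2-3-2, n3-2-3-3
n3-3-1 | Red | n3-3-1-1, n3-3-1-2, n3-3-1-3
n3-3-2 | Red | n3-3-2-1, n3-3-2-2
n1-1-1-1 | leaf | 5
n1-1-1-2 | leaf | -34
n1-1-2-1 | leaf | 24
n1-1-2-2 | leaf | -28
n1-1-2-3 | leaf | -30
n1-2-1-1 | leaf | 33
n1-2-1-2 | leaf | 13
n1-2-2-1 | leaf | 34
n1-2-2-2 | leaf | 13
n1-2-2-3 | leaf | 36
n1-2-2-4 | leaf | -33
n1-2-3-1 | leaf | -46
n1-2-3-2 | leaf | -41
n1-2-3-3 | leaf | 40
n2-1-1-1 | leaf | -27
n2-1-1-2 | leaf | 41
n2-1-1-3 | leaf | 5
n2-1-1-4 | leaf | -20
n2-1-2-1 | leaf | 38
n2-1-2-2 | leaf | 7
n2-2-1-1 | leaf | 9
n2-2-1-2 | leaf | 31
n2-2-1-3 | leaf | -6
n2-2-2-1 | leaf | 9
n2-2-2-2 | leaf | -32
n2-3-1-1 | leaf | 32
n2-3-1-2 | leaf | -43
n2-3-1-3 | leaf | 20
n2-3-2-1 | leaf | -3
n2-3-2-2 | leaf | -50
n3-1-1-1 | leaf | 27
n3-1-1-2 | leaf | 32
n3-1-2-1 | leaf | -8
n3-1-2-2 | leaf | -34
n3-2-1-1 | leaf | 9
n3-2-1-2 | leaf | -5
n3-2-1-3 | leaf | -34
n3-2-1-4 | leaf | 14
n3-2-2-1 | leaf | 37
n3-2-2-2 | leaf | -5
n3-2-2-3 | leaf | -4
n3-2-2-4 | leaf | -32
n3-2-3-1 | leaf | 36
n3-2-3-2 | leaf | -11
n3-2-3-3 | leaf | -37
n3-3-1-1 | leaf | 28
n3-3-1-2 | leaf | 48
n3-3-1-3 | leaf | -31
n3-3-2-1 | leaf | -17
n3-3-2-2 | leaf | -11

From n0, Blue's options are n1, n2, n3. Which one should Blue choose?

n3

n1-1-1 (Red): max(5, -34) = 5
n1-1-2 (Red): max(24, -28, -30) = 24
n1-1 (Blue): min(5, 24) = 5
n1-2-1 (Red): max(33, 13) = 33
n1-2-2 (Red): max(34, 13, 36, -33) = 36
n1-2-3 (Red): max(-46, -41, 40) = 40
n1-2 (Blue): min(33, 36, 40) = 33
n1 (Red): max(5, 33) = 33
n2-1-1 (Red): max(-27, 41, 5, -20) = 41
n2-1-2 (Red): max(38, 7) = 38
n2-1 (Blue): min(41, 38) = 38
n2-2-1 (Red): max(9, 31, -6) = 31
n2-2-2 (Red): max(9, -32) = 9
n2-2 (Blue): min(31, 9) = 9
n2-3-1 (Red): max(32, -43, 20) = 32
n2-3-2 (Red): max(-3, -50) = -3
n2-3 (Blue): min(32, -3) = -3
n2 (Red): max(38, 9, -3) = 38
n3-1-1 (Red): max(27, 32) = 32
n3-1-2 (Red): max(-8, -34) = -8
n3-1 (Blue): min(32, -8) = -8
n3-2-1 (Red): max(9, -5, -34, 14) = 14
n3-2-2 (Red): max(37, -5, -4, -32) = 37
n3-2-3 (Red): max(36, -11, -37) = 36
n3-2 (Blue): min(14, 37, 36) = 14
n3-3-1 (Red): max(28, 48, -31) = 48
n3-3-2 (Red): max(-17, -11) = -11
n3-3 (Blue): min(48, -11) = -11
n3 (Red): max(-8, 14, -11) = 14
n0 (Blue): min(33, 38, 14) = 14
Blue at n0 wants the lowest of {n1=33, n2=38, n3=14}, so chooses n3.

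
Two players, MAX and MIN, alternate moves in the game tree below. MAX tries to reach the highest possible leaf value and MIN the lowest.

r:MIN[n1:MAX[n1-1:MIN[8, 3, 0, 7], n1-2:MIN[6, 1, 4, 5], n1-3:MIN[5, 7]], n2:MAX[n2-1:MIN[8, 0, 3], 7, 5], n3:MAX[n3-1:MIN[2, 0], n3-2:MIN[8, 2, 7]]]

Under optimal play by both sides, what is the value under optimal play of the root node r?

2

n1-1 (MIN): min(8, 3, 0, 7) = 0
n1-2 (MIN): min(6, 1, 4, 5) = 1
n1-3 (MIN): min(5, 7) = 5
n1 (MAX): max(0, 1, 5) = 5
n2-1 (MIN): min(8, 0, 3) = 0
n2 (MAX): max(0, 7, 5) = 7
n3-1 (MIN): min(2, 0) = 0
n3-2 (MIN): min(8, 2, 7) = 2
n3 (MAX): max(0, 2) = 2
r (MIN): min(5, 7, 2) = 2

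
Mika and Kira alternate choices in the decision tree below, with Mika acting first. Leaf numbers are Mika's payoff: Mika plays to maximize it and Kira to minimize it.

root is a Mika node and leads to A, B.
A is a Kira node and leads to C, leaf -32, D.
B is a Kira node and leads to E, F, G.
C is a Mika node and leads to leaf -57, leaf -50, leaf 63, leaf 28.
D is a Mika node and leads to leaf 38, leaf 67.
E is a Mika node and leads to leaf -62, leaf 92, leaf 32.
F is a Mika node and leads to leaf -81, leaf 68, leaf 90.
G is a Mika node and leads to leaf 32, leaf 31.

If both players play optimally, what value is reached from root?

32

C (Mika): max(-57, -50, 63, 28) = 63
D (Mika): max(38, 67) = 67
A (Kira): min(63, -32, 67) = -32
E (Mika): max(-62, 92, 32) = 92
F (Mika): max(-81, 68, 90) = 90
G (Mika): max(32, 31) = 32
B (Kira): min(92, 90, 32) = 32
root (Mika): max(-32, 32) = 32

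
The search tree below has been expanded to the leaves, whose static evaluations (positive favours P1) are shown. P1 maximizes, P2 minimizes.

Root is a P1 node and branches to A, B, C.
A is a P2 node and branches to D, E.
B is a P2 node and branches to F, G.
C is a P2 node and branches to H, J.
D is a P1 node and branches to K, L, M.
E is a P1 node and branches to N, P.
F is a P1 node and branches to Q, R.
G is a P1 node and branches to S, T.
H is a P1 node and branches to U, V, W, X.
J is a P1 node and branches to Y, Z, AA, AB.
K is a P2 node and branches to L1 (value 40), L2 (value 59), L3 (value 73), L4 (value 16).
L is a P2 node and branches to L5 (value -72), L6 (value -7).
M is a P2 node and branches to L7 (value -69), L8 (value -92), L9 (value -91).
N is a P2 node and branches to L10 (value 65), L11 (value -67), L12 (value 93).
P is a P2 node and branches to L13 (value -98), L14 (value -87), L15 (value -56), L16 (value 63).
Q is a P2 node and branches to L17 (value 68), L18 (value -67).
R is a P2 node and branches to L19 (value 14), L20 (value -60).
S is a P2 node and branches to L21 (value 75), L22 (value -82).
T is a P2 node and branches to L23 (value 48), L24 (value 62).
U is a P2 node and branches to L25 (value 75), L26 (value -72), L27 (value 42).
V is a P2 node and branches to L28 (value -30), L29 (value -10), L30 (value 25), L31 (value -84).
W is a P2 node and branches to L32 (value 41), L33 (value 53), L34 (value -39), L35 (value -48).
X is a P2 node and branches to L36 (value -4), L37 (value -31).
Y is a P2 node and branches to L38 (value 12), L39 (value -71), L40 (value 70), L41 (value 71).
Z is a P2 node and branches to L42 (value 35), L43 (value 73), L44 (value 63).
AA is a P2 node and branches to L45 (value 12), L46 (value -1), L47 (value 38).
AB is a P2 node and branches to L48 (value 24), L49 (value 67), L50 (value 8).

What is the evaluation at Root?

-31

K (P2): min(40, 59, 73, 16) = 16
L (P2): min(-72, -7) = -72
M (P2): min(-69, -92, -91) = -92
D (P1): max(16, -72, -92) = 16
N (P2): min(65, -67, 93) = -67
P (P2): min(-98, -87, -56, 63) = -98
E (P1): max(-67, -98) = -67
A (P2): min(16, -67) = -67
Q (P2): min(68, -67) = -67
R (P2): min(14, -60) = -60
F (P1): max(-67, -60) = -60
S (P2): min(75, -82) = -82
T (P2): min(48, 62) = 48
G (P1): max(-82, 48) = 48
B (P2): min(-60, 48) = -60
U (P2): min(75, -72, 42) = -72
V (P2): min(-30, -10, 25, -84) = -84
W (P2): min(41, 53, -39, -48) = -48
X (P2): min(-4, -31) = -31
H (P1): max(-72, -84, -48, -31) = -31
Y (P2): min(12, -71, 70, 71) = -71
Z (P2): min(35, 73, 63) = 35
AA (P2): min(12, -1, 38) = -1
AB (P2): min(24, 67, 8) = 8
J (P1): max(-71, 35, -1, 8) = 35
C (P2): min(-31, 35) = -31
Root (P1): max(-67, -60, -31) = -31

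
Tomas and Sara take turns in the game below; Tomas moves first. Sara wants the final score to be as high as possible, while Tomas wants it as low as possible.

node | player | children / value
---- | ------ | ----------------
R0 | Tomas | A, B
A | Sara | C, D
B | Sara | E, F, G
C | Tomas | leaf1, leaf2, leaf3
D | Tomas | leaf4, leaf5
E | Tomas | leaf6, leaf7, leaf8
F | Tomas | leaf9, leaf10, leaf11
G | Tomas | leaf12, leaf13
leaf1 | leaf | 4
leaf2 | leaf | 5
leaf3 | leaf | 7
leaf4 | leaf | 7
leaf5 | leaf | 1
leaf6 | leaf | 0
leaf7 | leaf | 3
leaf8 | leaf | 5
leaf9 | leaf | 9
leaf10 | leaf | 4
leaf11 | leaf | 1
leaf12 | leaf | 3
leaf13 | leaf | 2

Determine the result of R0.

2

C (Tomas): min(4, 5, 7) = 4
D (Tomas): min(7, 1) = 1
A (Sara): max(4, 1) = 4
E (Tomas): min(0, 3, 5) = 0
F (Tomas): min(9, 4, 1) = 1
G (Tomas): min(3, 2) = 2
B (Sara): max(0, 1, 2) = 2
R0 (Tomas): min(4, 2) = 2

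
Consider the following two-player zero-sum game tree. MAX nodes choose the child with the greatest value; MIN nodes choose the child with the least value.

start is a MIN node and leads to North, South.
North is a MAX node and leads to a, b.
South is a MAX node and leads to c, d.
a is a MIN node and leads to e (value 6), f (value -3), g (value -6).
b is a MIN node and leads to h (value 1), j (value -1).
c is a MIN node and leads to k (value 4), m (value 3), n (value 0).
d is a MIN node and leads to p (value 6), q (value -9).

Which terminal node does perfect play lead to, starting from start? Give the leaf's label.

j

a (MIN): min(6, -3, -6) = -6
b (MIN): min(1, -1) = -1
North (MAX): max(-6, -1) = -1
c (MIN): min(4, 3, 0) = 0
d (MIN): min(6, -9) = -9
South (MAX): max(0, -9) = 0
start (MIN): min(-1, 0) = -1
At start, MIN picks North (lowest: -1).
At North, MAX picks b (highest: -1).
At b, MIN picks j (lowest: -1).
Terminal value -1.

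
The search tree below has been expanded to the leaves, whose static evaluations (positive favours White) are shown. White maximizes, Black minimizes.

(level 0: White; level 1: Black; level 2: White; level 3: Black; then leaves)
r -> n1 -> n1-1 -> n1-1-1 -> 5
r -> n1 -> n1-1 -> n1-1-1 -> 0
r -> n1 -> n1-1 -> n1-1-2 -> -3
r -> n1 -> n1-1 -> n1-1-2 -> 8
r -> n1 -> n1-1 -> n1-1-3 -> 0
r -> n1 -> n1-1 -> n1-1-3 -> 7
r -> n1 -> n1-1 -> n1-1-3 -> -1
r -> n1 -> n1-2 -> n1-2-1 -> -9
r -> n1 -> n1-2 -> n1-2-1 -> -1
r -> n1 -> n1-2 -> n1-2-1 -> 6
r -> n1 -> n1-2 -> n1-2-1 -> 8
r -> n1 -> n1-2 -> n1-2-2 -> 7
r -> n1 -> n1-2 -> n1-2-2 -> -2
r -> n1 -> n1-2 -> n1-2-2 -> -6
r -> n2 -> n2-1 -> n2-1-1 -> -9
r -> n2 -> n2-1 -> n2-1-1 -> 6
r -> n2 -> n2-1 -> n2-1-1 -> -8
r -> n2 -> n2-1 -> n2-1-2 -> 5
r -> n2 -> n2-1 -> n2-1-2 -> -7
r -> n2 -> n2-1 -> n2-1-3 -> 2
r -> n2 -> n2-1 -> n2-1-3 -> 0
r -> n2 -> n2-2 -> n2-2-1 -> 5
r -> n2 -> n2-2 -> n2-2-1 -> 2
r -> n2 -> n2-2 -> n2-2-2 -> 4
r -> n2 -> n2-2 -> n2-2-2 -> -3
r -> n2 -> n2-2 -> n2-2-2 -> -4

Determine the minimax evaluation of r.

0

n1-1-1 (Black): min(5, 0) = 0
n1-1-2 (Black): min(-3, 8) = -3
n1-1-3 (Black): min(0, 7, -1) = -1
n1-1 (White): max(0, -3, -1) = 0
n1-2-1 (Black): min(-9, -1, 6, 8) = -9
n1-2-2 (Black): min(7, -2, -6) = -6
n1-2 (White): max(-9, -6) = -6
n1 (Black): min(0, -6) = -6
n2-1-1 (Black): min(-9, 6, -8) = -9
n2-1-2 (Black): min(5, -7) = -7
n2-1-3 (Black): min(2, 0) = 0
n2-1 (White): max(-9, -7, 0) = 0
n2-2-1 (Black): min(5, 2) = 2
n2-2-2 (Black): min(4, -3, -4) = -4
n2-2 (White): max(2, -4) = 2
n2 (Black): min(0, 2) = 0
r (White): max(-6, 0) = 0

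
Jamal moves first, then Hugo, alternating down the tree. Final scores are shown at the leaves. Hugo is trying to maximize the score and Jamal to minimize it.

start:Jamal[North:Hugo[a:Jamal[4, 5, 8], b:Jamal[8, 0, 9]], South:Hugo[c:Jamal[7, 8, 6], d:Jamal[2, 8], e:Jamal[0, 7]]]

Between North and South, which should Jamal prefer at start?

North

a (Jamal): min(4, 5, 8) = 4
b (Jamal): min(8, 0, 9) = 0
North (Hugo): max(4, 0) = 4
c (Jamal): min(7, 8, 6) = 6
d (Jamal): min(2, 8) = 2
e (Jamal): min(0, 7) = 0
South (Hugo): max(6, 2, 0) = 6
Jamal prefers the lower value; North=4, South=6. North is better since 4 < 6.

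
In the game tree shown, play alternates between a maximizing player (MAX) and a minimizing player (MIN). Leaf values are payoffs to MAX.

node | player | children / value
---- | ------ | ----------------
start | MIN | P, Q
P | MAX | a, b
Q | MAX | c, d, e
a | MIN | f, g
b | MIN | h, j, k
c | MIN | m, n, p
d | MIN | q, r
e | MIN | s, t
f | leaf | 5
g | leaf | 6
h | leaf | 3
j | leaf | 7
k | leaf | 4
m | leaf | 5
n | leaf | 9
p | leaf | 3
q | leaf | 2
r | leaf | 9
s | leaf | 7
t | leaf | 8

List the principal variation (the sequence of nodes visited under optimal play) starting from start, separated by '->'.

a (MIN): min(5, 6) = 5
b (MIN): min(3, 7, 4) = 3
P (MAX): max(5, 3) = 5
c (MIN): min(5, 9, 3) = 3
d (MIN): min(2, 9) = 2
e (MIN): min(7, 8) = 7
Q (MAX): max(3, 2, 7) = 7
start (MIN): min(5, 7) = 5
At start, MIN picks P (lowest: 5).
At P, MAX picks a (highest: 5).
At a, MIN picks f (lowest: 5).
Terminal value 5.

start -> P -> a -> f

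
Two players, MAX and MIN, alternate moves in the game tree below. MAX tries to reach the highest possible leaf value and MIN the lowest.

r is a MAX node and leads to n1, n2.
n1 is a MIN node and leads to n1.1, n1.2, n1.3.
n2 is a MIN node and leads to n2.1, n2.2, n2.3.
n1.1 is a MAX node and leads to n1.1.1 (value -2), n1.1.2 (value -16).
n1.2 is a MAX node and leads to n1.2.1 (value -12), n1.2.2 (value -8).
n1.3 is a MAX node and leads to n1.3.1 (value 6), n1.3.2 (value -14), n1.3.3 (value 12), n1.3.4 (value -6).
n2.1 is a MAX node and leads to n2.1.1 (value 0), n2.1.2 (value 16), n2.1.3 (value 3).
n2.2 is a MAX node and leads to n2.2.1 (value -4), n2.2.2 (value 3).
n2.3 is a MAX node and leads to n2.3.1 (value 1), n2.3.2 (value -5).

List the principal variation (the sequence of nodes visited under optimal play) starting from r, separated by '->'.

n1.1 (MAX): max(-2, -16) = -2
n1.2 (MAX): max(-12, -8) = -8
n1.3 (MAX): max(6, -14, 12, -6) = 12
n1 (MIN): min(-2, -8, 12) = -8
n2.1 (MAX): max(0, 16, 3) = 16
n2.2 (MAX): max(-4, 3) = 3
n2.3 (MAX): max(1, -5) = 1
n2 (MIN): min(16, 3, 1) = 1
r (MAX): max(-8, 1) = 1
At r, MAX picks n2 (highest: 1).
At n2, MIN picks n2.3 (lowest: 1).
At n2.3, MAX picks n2.3.1 (highest: 1).
Terminal value 1.

r -> n2 -> n2.3 -> n2.3.1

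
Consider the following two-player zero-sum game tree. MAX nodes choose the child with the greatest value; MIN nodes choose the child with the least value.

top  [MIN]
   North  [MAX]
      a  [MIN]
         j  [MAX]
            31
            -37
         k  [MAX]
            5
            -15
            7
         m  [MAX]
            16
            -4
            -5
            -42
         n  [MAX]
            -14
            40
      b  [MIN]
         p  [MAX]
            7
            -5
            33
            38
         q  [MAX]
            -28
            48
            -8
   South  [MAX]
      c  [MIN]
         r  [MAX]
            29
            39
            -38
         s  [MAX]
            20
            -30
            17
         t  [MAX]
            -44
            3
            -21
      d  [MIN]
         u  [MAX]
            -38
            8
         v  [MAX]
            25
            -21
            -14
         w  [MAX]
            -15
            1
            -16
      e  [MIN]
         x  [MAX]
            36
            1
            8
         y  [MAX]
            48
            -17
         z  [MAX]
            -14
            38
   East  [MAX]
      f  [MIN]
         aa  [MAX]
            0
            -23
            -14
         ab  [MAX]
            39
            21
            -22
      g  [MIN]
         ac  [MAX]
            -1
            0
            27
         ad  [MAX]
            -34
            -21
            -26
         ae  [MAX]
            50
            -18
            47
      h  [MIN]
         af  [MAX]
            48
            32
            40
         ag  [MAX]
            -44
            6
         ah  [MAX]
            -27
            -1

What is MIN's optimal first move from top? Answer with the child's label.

East

j (MAX): max(31, -37) = 31
k (MAX): max(5, -15, 7) = 7
m (MAX): max(16, -4, -5, -42) = 16
n (MAX): max(-14, 40) = 40
a (MIN): min(31, 7, 16, 40) = 7
p (MAX): max(7, -5, 33, 38) = 38
q (MAX): max(-28, 48, -8) = 48
b (MIN): min(38, 48) = 38
North (MAX): max(7, 38) = 38
r (MAX): max(29, 39, -38) = 39
s (MAX): max(20, -30, 17) = 20
t (MAX): max(-44, 3, -21) = 3
c (MIN): min(39, 20, 3) = 3
u (MAX): max(-38, 8) = 8
v (MAX): max(25, -21, -14) = 25
w (MAX): max(-15, 1, -16) = 1
d (MIN): min(8, 25, 1) = 1
x (MAX): max(36, 1, 8) = 36
y (MAX): max(48, -17) = 48
z (MAX): max(-14, 38) = 38
e (MIN): min(36, 48, 38) = 36
South (MAX): max(3, 1, 36) = 36
aa (MAX): max(0, -23, -14) = 0
ab (MAX): max(39, 21, -22) = 39
f (MIN): min(0, 39) = 0
ac (MAX): max(-1, 0, 27) = 27
ad (MAX): max(-34, -21, -26) = -21
ae (MAX): max(50, -18, 47) = 50
g (MIN): min(27, -21, 50) = -21
af (MAX): max(48, 32, 40) = 48
ag (MAX): max(-44, 6) = 6
ah (MAX): max(-27, -1) = -1
h (MIN): min(48, 6, -1) = -1
East (MAX): max(0, -21, -1) = 0
top (MIN): min(38, 36, 0) = 0
MIN at top wants the lowest of {North=38, South=36, East=0}, so chooses East.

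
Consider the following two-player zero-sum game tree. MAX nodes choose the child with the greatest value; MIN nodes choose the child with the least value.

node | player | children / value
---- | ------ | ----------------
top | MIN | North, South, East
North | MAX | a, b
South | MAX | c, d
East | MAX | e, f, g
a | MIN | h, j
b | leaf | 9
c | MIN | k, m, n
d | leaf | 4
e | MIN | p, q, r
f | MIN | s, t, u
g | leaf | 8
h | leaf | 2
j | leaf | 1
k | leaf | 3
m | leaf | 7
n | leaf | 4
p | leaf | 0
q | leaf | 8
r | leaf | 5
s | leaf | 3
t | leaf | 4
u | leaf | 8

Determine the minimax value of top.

a (MIN): min(2, 1) = 1
North (MAX): max(1, 9) = 9
c (MIN): min(3, 7, 4) = 3
South (MAX): max(3, 4) = 4
e (MIN): min(0, 8, 5) = 0
f (MIN): min(3, 4, 8) = 3
East (MAX): max(0, 3, 8) = 8
top (MIN): min(9, 4, 8) = 4

4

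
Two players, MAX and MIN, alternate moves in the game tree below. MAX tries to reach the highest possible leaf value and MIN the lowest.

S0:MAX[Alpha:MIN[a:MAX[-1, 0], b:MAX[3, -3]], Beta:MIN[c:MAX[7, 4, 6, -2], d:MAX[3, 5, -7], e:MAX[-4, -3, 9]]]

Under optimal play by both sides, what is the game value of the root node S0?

a (MAX): max(-1, 0) = 0
b (MAX): max(3, -3) = 3
Alpha (MIN): min(0, 3) = 0
c (MAX): max(7, 4, 6, -2) = 7
d (MAX): max(3, 5, -7) = 5
e (MAX): max(-4, -3, 9) = 9
Beta (MIN): min(7, 5, 9) = 5
S0 (MAX): max(0, 5) = 5

5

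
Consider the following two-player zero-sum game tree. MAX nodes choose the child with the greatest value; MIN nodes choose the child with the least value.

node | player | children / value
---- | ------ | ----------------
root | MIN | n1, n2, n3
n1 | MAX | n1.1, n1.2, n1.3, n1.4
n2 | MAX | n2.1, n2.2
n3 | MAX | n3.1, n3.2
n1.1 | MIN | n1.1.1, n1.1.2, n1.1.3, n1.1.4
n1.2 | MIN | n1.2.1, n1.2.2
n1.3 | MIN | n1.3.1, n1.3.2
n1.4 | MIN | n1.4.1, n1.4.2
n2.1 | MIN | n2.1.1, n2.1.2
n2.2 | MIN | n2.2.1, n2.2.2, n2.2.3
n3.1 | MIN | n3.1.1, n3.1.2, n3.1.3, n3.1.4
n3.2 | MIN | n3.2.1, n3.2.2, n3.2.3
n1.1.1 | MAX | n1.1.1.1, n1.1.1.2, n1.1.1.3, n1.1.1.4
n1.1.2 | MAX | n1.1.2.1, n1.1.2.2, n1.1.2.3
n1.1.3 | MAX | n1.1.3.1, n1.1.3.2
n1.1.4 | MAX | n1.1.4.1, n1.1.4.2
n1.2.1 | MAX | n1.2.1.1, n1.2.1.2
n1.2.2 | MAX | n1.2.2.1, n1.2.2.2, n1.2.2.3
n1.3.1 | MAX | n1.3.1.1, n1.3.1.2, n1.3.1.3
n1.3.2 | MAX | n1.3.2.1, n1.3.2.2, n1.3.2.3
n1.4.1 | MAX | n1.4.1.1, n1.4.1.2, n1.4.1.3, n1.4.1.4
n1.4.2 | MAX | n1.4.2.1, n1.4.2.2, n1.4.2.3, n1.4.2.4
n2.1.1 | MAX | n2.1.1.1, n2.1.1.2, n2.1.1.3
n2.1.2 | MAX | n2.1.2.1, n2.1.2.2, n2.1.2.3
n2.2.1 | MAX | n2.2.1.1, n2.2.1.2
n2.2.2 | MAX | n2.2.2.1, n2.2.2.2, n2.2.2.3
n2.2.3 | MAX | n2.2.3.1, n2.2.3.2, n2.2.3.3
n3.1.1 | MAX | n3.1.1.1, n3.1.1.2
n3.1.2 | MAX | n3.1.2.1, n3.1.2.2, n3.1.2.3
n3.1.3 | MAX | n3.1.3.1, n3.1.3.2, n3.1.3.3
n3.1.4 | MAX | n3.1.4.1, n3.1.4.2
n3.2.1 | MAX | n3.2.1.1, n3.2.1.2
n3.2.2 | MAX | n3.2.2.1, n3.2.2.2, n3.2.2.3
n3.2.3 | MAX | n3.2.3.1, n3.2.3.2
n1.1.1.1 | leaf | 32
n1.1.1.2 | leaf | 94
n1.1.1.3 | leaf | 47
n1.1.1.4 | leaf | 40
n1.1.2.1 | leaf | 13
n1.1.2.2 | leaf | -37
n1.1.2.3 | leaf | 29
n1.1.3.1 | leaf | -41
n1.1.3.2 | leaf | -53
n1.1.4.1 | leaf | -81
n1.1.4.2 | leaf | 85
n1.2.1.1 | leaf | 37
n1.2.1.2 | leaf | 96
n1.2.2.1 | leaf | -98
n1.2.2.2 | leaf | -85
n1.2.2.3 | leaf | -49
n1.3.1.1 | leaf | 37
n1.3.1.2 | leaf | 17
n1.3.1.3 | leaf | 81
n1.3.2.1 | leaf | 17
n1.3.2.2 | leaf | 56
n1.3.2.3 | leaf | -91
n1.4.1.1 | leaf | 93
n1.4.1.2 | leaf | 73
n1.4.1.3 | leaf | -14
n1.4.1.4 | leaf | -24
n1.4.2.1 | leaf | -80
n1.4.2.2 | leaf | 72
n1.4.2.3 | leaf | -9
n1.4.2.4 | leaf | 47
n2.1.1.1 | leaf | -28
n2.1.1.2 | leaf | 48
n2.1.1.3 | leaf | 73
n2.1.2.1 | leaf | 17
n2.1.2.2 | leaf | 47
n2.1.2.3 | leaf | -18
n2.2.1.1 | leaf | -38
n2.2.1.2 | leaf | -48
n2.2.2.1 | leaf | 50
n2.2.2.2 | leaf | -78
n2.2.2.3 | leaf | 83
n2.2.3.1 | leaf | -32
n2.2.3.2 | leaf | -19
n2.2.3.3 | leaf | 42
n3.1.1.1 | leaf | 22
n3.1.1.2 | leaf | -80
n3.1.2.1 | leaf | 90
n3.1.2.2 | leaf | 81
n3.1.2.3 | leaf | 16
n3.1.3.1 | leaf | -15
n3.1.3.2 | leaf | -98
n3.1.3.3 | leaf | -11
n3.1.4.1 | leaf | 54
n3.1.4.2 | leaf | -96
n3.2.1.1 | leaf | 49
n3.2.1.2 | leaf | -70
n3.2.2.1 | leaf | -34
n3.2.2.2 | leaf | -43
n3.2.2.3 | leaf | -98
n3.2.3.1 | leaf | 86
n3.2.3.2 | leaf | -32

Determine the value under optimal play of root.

n1.1.1 (MAX): max(32, 94, 47, 40) = 94
n1.1.2 (MAX): max(13, -37, 29) = 29
n1.1.3 (MAX): max(-41, -53) = -41
n1.1.4 (MAX): max(-81, 85) = 85
n1.1 (MIN): min(94, 29, -41, 85) = -41
n1.2.1 (MAX): max(37, 96) = 96
n1.2.2 (MAX): max(-98, -85, -49) = -49
n1.2 (MIN): min(96, -49) = -49
n1.3.1 (MAX): max(37, 17, 81) = 81
n1.3.2 (MAX): max(17, 56, -91) = 56
n1.3 (MIN): min(81, 56) = 56
n1.4.1 (MAX): max(93, 73, -14, -24) = 93
n1.4.2 (MAX): max(-80, 72, -9, 47) = 72
n1.4 (MIN): min(93, 72) = 72
n1 (MAX): max(-41, -49, 56, 72) = 72
n2.1.1 (MAX): max(-28, 48, 73) = 73
n2.1.2 (MAX): max(17, 47, -18) = 47
n2.1 (MIN): min(73, 47) = 47
n2.2.1 (MAX): max(-38, -48) = -38
n2.2.2 (MAX): max(50, -78, 83) = 83
n2.2.3 (MAX): max(-32, -19, 42) = 42
n2.2 (MIN): min(-38, 83, 42) = -38
n2 (MAX): max(47, -38) = 47
n3.1.1 (MAX): max(22, -80) = 22
n3.1.2 (MAX): max(90, 81, 16) = 90
n3.1.3 (MAX): max(-15, -98, -11) = -11
n3.1.4 (MAX): max(54, -96) = 54
n3.1 (MIN): min(22, 90, -11, 54) = -11
n3.2.1 (MAX): max(49, -70) = 49
n3.2.2 (MAX): max(-34, -43, -98) = -34
n3.2.3 (MAX): max(86, -32) = 86
n3.2 (MIN): min(49, -34, 86) = -34
n3 (MAX): max(-11, -34) = -11
root (MIN): min(72, 47, -11) = -11

-11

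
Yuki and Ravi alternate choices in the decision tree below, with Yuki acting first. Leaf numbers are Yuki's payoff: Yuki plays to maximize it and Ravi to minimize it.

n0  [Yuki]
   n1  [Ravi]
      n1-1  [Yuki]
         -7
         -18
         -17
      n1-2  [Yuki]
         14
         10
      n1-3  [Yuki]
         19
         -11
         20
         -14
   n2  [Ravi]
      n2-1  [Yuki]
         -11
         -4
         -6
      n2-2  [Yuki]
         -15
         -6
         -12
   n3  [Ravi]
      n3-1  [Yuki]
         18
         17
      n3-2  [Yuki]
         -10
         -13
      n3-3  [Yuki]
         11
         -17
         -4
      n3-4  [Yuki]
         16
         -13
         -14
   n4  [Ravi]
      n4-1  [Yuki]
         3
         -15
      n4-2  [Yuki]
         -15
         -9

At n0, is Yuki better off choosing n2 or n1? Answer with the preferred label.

n2

n2-1 (Yuki): max(-11, -4, -6) = -4
n2-2 (Yuki): max(-15, -6, -12) = -6
n2 (Ravi): min(-4, -6) = -6
n1-1 (Yuki): max(-7, -18, -17) = -7
n1-2 (Yuki): max(14, 10) = 14
n1-3 (Yuki): max(19, -11, 20, -14) = 20
n1 (Ravi): min(-7, 14, 20) = -7
Yuki prefers the higher value; n2=-6, n1=-7. n2 is better since -6 > -7.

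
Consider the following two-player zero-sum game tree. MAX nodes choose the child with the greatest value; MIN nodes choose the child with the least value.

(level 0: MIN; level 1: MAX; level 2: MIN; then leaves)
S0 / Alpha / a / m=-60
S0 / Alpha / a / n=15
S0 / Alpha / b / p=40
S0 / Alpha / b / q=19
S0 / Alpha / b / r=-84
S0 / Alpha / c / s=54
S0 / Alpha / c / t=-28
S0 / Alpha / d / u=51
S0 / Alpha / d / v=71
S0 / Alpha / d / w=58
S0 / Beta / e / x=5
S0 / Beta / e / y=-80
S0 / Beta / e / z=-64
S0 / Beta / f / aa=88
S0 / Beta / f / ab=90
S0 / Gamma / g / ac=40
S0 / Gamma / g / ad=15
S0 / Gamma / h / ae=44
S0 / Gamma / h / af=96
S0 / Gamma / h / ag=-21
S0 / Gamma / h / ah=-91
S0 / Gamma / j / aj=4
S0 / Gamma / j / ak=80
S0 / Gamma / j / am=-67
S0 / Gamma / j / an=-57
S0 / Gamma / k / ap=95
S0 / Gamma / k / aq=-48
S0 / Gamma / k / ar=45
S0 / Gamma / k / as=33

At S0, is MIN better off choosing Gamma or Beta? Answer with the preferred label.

g (MIN): min(40, 15) = 15
h (MIN): min(44, 96, -21, -91) = -91
j (MIN): min(4, 80, -67, -57) = -67
k (MIN): min(95, -48, 45, 33) = -48
Gamma (MAX): max(15, -91, -67, -48) = 15
e (MIN): min(5, -80, -64) = -80
f (MIN): min(88, 90) = 88
Beta (MAX): max(-80, 88) = 88
MIN prefers the lower value; Gamma=15, Beta=88. Gamma is better since 15 < 88.

Gamma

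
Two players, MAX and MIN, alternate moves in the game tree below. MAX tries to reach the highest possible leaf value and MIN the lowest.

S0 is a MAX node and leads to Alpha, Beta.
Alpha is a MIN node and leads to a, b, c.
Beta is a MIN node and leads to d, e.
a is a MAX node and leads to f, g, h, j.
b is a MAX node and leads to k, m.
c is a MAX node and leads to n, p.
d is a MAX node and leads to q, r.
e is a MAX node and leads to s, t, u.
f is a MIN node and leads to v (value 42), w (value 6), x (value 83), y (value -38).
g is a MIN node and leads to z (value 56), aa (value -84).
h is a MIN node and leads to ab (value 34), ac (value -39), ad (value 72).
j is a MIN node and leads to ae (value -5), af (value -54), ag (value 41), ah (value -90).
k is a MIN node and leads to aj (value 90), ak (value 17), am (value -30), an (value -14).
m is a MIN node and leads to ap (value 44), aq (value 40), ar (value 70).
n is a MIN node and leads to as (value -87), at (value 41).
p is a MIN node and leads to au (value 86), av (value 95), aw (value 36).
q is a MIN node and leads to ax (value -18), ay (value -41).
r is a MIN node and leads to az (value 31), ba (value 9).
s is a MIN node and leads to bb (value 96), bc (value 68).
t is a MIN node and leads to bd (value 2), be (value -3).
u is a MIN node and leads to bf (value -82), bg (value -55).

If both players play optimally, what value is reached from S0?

f (MIN): min(42, 6, 83, -38) = -38
g (MIN): min(56, -84) = -84
h (MIN): min(34, -39, 72) = -39
j (MIN): min(-5, -54, 41, -90) = -90
a (MAX): max(-38, -84, -39, -90) = -38
k (MIN): min(90, 17, -30, -14) = -30
m (MIN): min(44, 40, 70) = 40
b (MAX): max(-30, 40) = 40
n (MIN): min(-87, 41) = -87
p (MIN): min(86, 95, 36) = 36
c (MAX): max(-87, 36) = 36
Alpha (MIN): min(-38, 40, 36) = -38
q (MIN): min(-18, -41) = -41
r (MIN): min(31, 9) = 9
d (MAX): max(-41, 9) = 9
s (MIN): min(96, 68) = 68
t (MIN): min(2, -3) = -3
u (MIN): min(-82, -55) = -82
e (MAX): max(68, -3, -82) = 68
Beta (MIN): min(9, 68) = 9
S0 (MAX): max(-38, 9) = 9

9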